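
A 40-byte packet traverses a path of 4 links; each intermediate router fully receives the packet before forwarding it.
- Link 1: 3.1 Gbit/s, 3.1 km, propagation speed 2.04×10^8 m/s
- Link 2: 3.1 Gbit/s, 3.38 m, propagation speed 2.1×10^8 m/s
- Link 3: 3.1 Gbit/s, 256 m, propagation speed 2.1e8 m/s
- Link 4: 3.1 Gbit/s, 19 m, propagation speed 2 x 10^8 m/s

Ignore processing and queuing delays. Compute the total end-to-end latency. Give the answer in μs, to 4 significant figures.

16.94 μs

L = 40 × 8 = 320 bits.
Transmission delay per hop = L/R = 320/3100000000 = 0.103226 μs; 4 hops → 0.412903 μs.
Propagation delays (d/s per hop): 15.1961, 0.0160952, 1.21905, 0.095 μs; sum = 16.5262 μs.
End-to-end = 16.94 μs.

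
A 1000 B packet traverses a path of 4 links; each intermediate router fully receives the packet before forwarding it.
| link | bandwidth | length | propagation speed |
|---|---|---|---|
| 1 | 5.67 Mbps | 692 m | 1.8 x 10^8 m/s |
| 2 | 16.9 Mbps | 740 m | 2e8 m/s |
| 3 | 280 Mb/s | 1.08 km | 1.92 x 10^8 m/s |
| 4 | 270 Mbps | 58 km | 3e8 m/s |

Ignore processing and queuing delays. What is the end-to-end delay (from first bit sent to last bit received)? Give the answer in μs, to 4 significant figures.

2149 μs

L = 1000 × 8 = 8000 bits.
Transmission delays (L/R per hop): 1410.93, 473.373, 28.5714, 29.6296 μs; sum = 1942.51 μs.
Propagation delays (d/s per hop): 3.84444, 3.7, 5.625, 193.333 μs; sum = 206.503 μs.
End-to-end = 2149 μs.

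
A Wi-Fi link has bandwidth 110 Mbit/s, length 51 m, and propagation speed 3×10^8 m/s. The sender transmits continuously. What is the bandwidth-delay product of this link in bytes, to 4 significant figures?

Propagation delay = 51 / 300000000 = 1.7e-07 s.
BDP = R × t_prop = 110000000 × 1.7e-07 = 18.7 bits.
In bytes: 18.7/8 = 2.338 bytes.

2.338 bytes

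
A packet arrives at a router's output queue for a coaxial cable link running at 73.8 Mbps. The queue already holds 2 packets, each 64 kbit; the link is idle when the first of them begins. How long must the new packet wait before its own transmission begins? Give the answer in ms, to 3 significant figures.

1.73 ms

Each queued packet: L/R = 64000/73800000 = 0.867209 ms.
2 queued → 1.73442 ms.
Queuing delay = 1.73 ms.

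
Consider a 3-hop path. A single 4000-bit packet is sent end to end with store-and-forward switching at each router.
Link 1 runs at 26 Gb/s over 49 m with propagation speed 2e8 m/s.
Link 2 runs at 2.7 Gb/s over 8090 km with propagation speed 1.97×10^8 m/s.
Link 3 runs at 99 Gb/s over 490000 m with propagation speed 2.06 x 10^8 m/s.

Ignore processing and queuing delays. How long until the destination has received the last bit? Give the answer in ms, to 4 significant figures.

Transmission delays (L/R per hop): 0.000153846, 0.00148148, 4.0404e-05 ms; sum = 0.00167573 ms.
Propagation delays (d/s per hop): 0.000245, 41.066, 2.37864 ms; sum = 43.4449 ms.
End-to-end = 43.45 ms.

43.45 ms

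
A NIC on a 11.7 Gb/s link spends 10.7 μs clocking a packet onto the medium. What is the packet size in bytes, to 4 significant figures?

L = R × t_tx = 11700000000 b/s × 1.07e-05 s = 125190 bits.
In bytes: 125190 / 8 = 15650 bytes.

15650 bytes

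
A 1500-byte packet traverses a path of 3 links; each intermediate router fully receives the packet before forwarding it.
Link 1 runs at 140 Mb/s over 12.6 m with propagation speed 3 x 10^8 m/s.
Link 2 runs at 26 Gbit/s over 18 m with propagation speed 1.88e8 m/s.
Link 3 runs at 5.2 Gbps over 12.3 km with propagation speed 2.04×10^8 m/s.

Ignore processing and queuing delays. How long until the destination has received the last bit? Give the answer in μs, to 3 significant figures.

149 μs

L = 1500 × 8 = 12000 bits.
Transmission delays (L/R per hop): 85.7143, 0.461538, 2.30769 μs; sum = 88.4835 μs.
Propagation delays (d/s per hop): 0.042, 0.0957447, 60.2941 μs; sum = 60.4319 μs.
End-to-end = 149 μs.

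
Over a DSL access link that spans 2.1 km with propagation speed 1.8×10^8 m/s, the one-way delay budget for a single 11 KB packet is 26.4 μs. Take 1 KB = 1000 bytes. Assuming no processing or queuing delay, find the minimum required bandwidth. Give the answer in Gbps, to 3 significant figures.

L = 88000 bits.
Propagation delay = 2100 / 180000000 = 11.6667 μs.
Transmission budget = 26.4 − 11.6667 = 14.7333 μs.
R ≥ L / t_tx = 88000 bits / 1.47333e-05 s = 5.97 Gbps.

5.97 Gbps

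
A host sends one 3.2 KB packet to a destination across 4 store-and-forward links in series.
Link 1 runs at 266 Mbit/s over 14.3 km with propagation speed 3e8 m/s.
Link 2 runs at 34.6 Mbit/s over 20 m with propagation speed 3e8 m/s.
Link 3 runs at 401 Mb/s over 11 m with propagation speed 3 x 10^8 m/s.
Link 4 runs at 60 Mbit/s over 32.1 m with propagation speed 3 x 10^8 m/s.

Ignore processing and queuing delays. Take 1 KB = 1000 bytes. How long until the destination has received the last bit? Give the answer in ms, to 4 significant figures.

1.375 ms

L = 25600 bits.
Transmission delays (L/R per hop): 0.0962406, 0.739884, 0.0638404, 0.426667 ms; sum = 1.32663 ms.
Propagation delays (d/s per hop): 0.0476667, 6.66667e-05, 3.66667e-05, 0.000107 ms; sum = 0.047877 ms.
End-to-end = 1.375 ms.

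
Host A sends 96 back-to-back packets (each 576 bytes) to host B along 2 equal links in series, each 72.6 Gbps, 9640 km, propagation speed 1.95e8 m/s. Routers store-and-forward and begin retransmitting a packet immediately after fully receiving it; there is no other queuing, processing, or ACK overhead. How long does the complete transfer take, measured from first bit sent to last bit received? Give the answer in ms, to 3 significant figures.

98.9 ms

Per-hop transmission t_tx = L/R = 4608/72600000000 = 6.34711e-05 ms.
Per-hop propagation t_prop = 9640000/195000000 = 49.4359 ms.
Pipeline fill: first packet needs 2·t_tx to clear all hops; remaining 95 packets each add one t_tx.
Total = (2+96-1)·t_tx + 2·t_prop = 97·6.34711e-05 + 2·49.4359 = 98.9 ms.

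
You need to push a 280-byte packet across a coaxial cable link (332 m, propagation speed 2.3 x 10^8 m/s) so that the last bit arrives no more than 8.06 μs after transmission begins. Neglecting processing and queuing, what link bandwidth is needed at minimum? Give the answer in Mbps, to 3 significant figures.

L = 2240 bits.
Propagation delay = 332 / 2.3e+08 = 1.44348 μs.
Transmission budget = 8.06 − 1.44348 = 6.61652 μs.
R ≥ L / t_tx = 2240 bits / 6.61652e-06 s = 339 Mbps.

339 Mbps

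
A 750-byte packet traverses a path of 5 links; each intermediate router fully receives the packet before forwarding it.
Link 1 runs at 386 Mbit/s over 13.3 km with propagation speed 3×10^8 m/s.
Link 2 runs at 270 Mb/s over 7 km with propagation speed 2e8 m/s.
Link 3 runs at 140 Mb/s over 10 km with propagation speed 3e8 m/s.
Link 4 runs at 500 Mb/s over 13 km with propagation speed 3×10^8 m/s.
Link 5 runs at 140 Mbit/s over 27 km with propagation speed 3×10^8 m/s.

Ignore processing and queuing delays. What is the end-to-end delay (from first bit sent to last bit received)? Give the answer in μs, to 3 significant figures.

L = 750 × 8 = 6000 bits.
Transmission delays (L/R per hop): 15.544, 22.2222, 42.8571, 12, 42.8571 μs; sum = 135.481 μs.
Propagation delays (d/s per hop): 44.3333, 35, 33.3333, 43.3333, 90 μs; sum = 246 μs.
End-to-end = 381 μs.

381 μs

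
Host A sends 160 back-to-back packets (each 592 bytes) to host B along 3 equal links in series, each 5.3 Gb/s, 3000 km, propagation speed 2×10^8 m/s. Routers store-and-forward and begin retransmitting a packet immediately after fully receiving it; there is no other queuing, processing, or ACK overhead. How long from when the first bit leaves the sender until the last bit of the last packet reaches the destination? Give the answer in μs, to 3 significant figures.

45100 μs

Per-hop transmission t_tx = L/R = 4736/5300000000 = 0.893585 μs.
Per-hop propagation t_prop = 3000000/200000000 = 15000 μs.
Pipeline fill: first packet needs 3·t_tx to clear all hops; remaining 159 packets each add one t_tx.
Total = (3+160-1)·t_tx + 3·t_prop = 162·0.893585 + 3·15000 = 45100 μs.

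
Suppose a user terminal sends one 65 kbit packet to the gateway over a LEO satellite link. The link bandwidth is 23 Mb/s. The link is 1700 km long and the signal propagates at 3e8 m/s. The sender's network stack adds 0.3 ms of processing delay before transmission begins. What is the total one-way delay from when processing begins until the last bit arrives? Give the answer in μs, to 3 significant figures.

8790 μs

L = 65000 bits.
Transmission delay = L/R = 65000 / 23000000 = 2826.09 μs.
Propagation delay = d/s = 1700000 m / 300000000 m/s = 5666.67 μs.
Plus processing delay 0.3 ms = 300 μs.
Total = 8790 μs.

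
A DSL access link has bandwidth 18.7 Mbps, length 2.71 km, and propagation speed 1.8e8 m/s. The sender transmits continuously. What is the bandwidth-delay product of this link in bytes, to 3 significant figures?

35.2 bytes

Propagation delay = 2710 / 180000000 = 1.50556e-05 s.
BDP = R × t_prop = 18700000 × 1.50556e-05 = 281.539 bits.
In bytes: 281.539/8 = 35.2 bytes.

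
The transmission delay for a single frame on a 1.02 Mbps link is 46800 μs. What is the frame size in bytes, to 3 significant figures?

5970 bytes

L = R × t_tx = 1020000 b/s × 0.0468 s = 47736 bits.
In bytes: 47736 / 8 = 5970 bytes.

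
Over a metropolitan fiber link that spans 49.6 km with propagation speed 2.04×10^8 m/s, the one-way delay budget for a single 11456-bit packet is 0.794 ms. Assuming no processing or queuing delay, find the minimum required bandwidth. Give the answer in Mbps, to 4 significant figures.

Propagation delay = 49600 / 204000000 = 0.243137 ms.
Transmission budget = 0.794 − 0.243137 = 0.550863 ms.
R ≥ L / t_tx = 11456 bits / 0.000550863 s = 20.80 Mbps.

20.80 Mbps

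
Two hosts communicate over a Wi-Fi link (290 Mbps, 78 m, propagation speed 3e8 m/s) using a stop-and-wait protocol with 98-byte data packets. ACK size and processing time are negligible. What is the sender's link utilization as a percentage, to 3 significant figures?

t_tx = L/R = 784/290000000 = 2.70345e-06 s.
t_prop = 78/300000000 = 2.6e-07 s; RTT = 5.2e-07 s.
Cycle = t_tx + RTT = 3.22345e-06 s.
Utilization = t_tx / cycle = 2.70345e-06/3.22345e-06 = 83.9 %.

83.9 %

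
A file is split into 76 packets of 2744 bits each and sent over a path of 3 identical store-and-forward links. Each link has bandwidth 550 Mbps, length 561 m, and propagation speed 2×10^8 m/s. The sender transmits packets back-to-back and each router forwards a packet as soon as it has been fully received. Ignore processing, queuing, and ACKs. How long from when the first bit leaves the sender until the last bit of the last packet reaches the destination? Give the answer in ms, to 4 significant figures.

0.3976 ms

Per-hop transmission t_tx = L/R = 2744/550000000 = 0.00498909 ms.
Per-hop propagation t_prop = 561/200000000 = 0.002805 ms.
Pipeline fill: first packet needs 3·t_tx to clear all hops; remaining 75 packets each add one t_tx.
Total = (3+76-1)·t_tx + 3·t_prop = 78·0.00498909 + 3·0.002805 = 0.3976 ms.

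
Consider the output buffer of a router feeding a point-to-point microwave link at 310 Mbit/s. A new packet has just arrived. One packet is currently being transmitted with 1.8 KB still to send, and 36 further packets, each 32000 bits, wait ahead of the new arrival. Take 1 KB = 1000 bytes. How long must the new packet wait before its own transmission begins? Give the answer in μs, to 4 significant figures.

3763 μs

Each queued packet: L/R = 32000/310000000 = 103.226 μs.
36 queued → 3716.13 μs.
Plus remaining 14400 bits of current packet: 46.4516 μs.
Queuing delay = 3763 μs.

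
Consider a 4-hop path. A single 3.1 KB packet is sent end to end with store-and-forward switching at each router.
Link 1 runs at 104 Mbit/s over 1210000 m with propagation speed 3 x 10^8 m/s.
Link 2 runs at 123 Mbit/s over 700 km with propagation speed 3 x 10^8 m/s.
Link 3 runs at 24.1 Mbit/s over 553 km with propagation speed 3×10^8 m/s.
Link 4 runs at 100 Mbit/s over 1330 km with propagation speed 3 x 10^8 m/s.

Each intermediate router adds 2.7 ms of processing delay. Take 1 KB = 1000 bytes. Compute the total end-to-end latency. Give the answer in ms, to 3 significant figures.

22.5 ms

L = 24800 bits.
Transmission delays (L/R per hop): 0.238462, 0.201626, 1.02905, 0.248 ms; sum = 1.71713 ms.
Propagation delays (d/s per hop): 4.03333, 2.33333, 1.84333, 4.43333 ms; sum = 12.6433 ms.
Processing at 3 router(s): 3 × 2.7 ms = 8.1 ms.
End-to-end = 22.5 ms.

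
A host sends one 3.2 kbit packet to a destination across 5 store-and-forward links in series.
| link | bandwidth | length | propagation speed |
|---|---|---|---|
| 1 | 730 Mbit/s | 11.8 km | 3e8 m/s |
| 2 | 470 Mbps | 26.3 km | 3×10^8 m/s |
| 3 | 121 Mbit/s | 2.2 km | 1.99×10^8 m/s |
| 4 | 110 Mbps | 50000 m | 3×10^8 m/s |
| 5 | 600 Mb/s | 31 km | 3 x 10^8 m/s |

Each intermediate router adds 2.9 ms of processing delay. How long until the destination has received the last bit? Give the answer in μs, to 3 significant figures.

L = 3200 bits.
Transmission delays (L/R per hop): 4.38356, 6.80851, 26.4463, 29.0909, 5.33333 μs; sum = 72.0626 μs.
Propagation delays (d/s per hop): 39.3333, 87.6667, 11.0553, 166.667, 103.333 μs; sum = 408.055 μs.
Processing at 4 router(s): 4 × 2.9 ms = 11600 μs.
End-to-end = 12100 μs.

12100 μs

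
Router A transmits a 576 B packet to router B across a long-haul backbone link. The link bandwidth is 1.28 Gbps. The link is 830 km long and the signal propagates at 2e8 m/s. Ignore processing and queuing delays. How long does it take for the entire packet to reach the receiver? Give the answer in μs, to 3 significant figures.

L = 576 × 8 = 4608 bits.
Transmission delay = L/R = 4608 / 1280000000 = 3.6 μs.
Propagation delay = d/s = 830000 m / 200000000 m/s = 4150 μs.
Total = 4150 μs.

4150 μs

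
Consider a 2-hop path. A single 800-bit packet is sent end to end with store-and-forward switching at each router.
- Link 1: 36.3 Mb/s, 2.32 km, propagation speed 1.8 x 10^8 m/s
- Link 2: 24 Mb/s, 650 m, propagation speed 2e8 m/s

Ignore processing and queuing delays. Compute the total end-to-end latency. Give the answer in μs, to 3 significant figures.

Transmission delays (L/R per hop): 22.0386, 33.3333 μs; sum = 55.3719 μs.
Propagation delays (d/s per hop): 12.8889, 3.25 μs; sum = 16.1389 μs.
End-to-end = 71.5 μs.

71.5 μs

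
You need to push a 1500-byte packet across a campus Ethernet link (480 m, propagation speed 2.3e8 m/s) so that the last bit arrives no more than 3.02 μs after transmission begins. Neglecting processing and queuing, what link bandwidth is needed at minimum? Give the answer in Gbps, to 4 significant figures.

L = 12000 bits.
Propagation delay = 480 / 2.3e+08 = 2.08696 μs.
Transmission budget = 3.02 − 2.08696 = 0.933043 μs.
R ≥ L / t_tx = 12000 bits / 9.33043e-07 s = 12.86 Gbps.

12.86 Gbps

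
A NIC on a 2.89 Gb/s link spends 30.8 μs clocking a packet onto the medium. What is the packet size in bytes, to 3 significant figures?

L = R × t_tx = 2890000000 b/s × 3.08e-05 s = 89012 bits.
In bytes: 89012 / 8 = 11100 bytes.

11100 bytes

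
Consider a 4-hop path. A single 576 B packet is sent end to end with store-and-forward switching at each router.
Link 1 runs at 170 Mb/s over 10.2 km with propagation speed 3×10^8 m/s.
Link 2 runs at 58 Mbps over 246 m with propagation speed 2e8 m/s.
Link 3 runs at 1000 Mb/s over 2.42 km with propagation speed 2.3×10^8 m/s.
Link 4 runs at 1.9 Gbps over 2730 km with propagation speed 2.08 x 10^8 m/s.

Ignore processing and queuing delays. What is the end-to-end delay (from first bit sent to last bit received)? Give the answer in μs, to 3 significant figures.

L = 576 × 8 = 4608 bits.
Transmission delays (L/R per hop): 27.1059, 79.4483, 4.608, 2.42526 μs; sum = 113.587 μs.
Propagation delays (d/s per hop): 34, 1.23, 10.5217, 13125 μs; sum = 13170.8 μs.
End-to-end = 13300 μs.

13300 μs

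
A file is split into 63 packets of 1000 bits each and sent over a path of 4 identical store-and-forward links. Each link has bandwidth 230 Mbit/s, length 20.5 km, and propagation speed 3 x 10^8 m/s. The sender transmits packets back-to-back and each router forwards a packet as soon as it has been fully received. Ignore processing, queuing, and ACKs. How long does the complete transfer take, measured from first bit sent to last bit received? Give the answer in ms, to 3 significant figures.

Per-hop transmission t_tx = L/R = 1000/230000000 = 0.00434783 ms.
Per-hop propagation t_prop = 20500/300000000 = 0.0683333 ms.
Pipeline fill: first packet needs 4·t_tx to clear all hops; remaining 62 packets each add one t_tx.
Total = (4+63-1)·t_tx + 4·t_prop = 66·0.00434783 + 4·0.0683333 = 0.560 ms.

0.560 ms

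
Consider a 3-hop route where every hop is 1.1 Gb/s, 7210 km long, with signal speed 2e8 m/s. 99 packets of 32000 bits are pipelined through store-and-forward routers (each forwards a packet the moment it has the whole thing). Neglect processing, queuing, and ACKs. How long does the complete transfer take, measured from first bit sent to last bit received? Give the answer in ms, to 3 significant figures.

Per-hop transmission t_tx = L/R = 32000/1100000000 = 0.0290909 ms.
Per-hop propagation t_prop = 7210000/200000000 = 36.05 ms.
Pipeline fill: first packet needs 3·t_tx to clear all hops; remaining 98 packets each add one t_tx.
Total = (3+99-1)·t_tx + 3·t_prop = 101·0.0290909 + 3·36.05 = 111 ms.

111 ms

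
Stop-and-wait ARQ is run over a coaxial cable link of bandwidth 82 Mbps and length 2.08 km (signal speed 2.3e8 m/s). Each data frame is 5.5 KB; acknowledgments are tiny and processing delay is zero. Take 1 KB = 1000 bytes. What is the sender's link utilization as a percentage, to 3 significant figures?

96.7 %

t_tx = L/R = 44000/82000000 = 0.000536585 s.
t_prop = 2080/2.3e+08 = 9.04348e-06 s; RTT = 1.8087e-05 s.
Cycle = t_tx + RTT = 0.000554672 s.
Utilization = t_tx / cycle = 0.000536585/0.000554672 = 96.7 %.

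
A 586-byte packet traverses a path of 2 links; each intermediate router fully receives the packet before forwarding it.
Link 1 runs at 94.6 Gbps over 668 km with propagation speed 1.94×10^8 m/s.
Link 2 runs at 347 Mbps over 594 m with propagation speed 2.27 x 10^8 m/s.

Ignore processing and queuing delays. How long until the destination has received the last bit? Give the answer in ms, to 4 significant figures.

3.459 ms

L = 586 × 8 = 4688 bits.
Transmission delays (L/R per hop): 4.9556e-05, 0.0135101 ms; sum = 0.0135596 ms.
Propagation delays (d/s per hop): 3.4433, 0.00261674 ms; sum = 3.44592 ms.
End-to-end = 3.459 ms.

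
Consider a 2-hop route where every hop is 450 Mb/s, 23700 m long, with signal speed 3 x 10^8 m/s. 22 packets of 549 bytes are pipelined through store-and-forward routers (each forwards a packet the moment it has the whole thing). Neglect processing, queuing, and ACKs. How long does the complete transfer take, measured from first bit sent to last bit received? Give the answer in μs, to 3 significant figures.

Per-hop transmission t_tx = L/R = 4392/450000000 = 9.76 μs.
Per-hop propagation t_prop = 23700/300000000 = 79 μs.
Pipeline fill: first packet needs 2·t_tx to clear all hops; remaining 21 packets each add one t_tx.
Total = (2+22-1)·t_tx + 2·t_prop = 23·9.76 + 2·79 = 382 μs.

382 μs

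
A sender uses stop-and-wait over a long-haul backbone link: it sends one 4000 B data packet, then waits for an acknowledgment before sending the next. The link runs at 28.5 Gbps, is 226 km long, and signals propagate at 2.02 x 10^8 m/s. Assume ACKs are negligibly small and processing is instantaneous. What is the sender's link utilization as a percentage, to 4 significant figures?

t_tx = L/R = 32000/28500000000 = 1.12281e-06 s.
t_prop = 226000/202000000 = 0.00111881 s; RTT = 0.00223762 s.
Cycle = t_tx + RTT = 0.00223875 s.
Utilization = t_tx / cycle = 1.12281e-06/0.00223875 = 0.05015 %.

0.05015 %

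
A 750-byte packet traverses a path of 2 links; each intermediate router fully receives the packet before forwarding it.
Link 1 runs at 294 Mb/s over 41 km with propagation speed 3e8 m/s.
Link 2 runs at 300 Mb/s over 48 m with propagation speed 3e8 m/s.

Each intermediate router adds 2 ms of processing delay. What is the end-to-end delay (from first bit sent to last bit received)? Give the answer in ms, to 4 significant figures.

2.177 ms

L = 750 × 8 = 6000 bits.
Transmission delays (L/R per hop): 0.0204082, 0.02 ms; sum = 0.0404082 ms.
Propagation delays (d/s per hop): 0.136667, 0.00016 ms; sum = 0.136827 ms.
Processing at 1 router(s): 1 × 2 ms = 2 ms.
End-to-end = 2.177 ms.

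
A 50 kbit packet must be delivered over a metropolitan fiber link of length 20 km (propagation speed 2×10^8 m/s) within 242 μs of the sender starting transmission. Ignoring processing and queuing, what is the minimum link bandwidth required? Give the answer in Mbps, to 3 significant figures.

352 Mbps

Propagation delay = 20000 / 200000000 = 100 μs.
Transmission budget = 242 − 100 = 142 μs.
R ≥ L / t_tx = 50000 bits / 0.000142 s = 352 Mbps.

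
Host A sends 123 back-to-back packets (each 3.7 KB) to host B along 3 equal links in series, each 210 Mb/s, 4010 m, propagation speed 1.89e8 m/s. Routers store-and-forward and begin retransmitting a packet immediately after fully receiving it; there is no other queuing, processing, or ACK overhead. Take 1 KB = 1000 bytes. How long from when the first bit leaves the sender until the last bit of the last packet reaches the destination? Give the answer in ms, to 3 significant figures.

Per-hop transmission t_tx = L/R = 29600/210000000 = 0.140952 ms.
Per-hop propagation t_prop = 4010/189000000 = 0.0212169 ms.
Pipeline fill: first packet needs 3·t_tx to clear all hops; remaining 122 packets each add one t_tx.
Total = (3+123-1)·t_tx + 3·t_prop = 125·0.140952 + 3·0.0212169 = 17.7 ms.

17.7 ms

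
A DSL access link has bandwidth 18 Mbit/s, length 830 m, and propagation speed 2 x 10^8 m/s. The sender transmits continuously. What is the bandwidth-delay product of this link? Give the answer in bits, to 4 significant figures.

Propagation delay = 830 / 200000000 = 4.15e-06 s.
BDP = R × t_prop = 18000000 × 4.15e-06 = 74.7 bits.

74.70 bits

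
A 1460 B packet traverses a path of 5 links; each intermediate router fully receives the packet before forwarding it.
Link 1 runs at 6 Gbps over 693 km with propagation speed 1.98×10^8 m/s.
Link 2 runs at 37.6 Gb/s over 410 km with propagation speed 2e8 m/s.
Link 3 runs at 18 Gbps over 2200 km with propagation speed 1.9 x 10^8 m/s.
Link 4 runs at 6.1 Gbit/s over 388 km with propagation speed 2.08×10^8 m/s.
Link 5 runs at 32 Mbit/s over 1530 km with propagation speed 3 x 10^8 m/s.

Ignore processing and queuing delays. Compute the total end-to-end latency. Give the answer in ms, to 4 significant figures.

L = 1460 × 8 = 11680 bits.
Transmission delays (L/R per hop): 0.00194667, 0.000310638, 0.000648889, 0.00191475, 0.365 ms; sum = 0.369821 ms.
Propagation delays (d/s per hop): 3.5, 2.05, 11.5789, 1.86538, 5.1 ms; sum = 24.0943 ms.
End-to-end = 24.46 ms.

24.46 ms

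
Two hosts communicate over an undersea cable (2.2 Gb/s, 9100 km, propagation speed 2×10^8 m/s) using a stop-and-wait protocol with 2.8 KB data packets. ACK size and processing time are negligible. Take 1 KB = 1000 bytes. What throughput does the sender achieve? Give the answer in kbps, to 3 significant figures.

t_tx = L/R = 22400/2200000000 = 1.01818e-05 s.
t_prop = 9100000/200000000 = 0.0455 s; RTT = 0.091 s.
Cycle = t_tx + RTT = 0.0910102 s.
Throughput = L / cycle = 22400 / 0.0910102 = 246 kbps.

246 kbps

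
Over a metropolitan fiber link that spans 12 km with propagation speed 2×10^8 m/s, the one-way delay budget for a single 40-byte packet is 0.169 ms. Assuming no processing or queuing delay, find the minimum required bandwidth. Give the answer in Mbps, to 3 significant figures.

L = 320 bits.
Propagation delay = 12000 / 200000000 = 0.06 ms.
Transmission budget = 0.169 − 0.06 = 0.109 ms.
R ≥ L / t_tx = 320 bits / 0.000109 s = 2.94 Mbps.

2.94 Mbps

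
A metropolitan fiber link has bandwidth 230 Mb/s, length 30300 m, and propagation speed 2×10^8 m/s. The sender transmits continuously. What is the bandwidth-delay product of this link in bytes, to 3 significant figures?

Propagation delay = 30300 / 200000000 = 0.0001515 s.
BDP = R × t_prop = 230000000 × 0.0001515 = 34845 bits.
In bytes: 34845/8 = 4360 bytes.

4360 bytes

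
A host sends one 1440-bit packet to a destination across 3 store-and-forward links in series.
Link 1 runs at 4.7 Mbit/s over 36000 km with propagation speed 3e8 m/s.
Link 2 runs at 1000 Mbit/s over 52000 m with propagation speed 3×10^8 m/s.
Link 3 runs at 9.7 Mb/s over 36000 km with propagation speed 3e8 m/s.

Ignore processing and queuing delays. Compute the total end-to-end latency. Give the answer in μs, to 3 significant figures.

241000 μs

Transmission delays (L/R per hop): 306.383, 1.44, 148.454 μs; sum = 456.277 μs.
Propagation delays (d/s per hop): 120000, 173.333, 120000 μs; sum = 240173 μs.
End-to-end = 241000 μs.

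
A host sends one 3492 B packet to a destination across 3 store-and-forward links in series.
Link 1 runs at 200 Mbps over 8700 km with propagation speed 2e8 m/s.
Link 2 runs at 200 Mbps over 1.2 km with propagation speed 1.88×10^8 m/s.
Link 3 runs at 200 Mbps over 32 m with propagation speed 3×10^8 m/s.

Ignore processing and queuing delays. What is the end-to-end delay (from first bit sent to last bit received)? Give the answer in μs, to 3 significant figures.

L = 3492 × 8 = 27936 bits.
Transmission delay per hop = L/R = 27936/200000000 = 139.68 μs; 3 hops → 419.04 μs.
Propagation delays (d/s per hop): 43500, 6.38298, 0.106667 μs; sum = 43506.5 μs.
End-to-end = 43900 μs.

43900 μs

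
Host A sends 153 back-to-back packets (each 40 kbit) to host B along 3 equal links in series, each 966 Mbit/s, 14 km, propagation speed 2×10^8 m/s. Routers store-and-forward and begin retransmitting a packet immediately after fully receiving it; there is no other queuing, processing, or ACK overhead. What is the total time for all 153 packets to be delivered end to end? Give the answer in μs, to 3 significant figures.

Per-hop transmission t_tx = L/R = 40000/966000000 = 41.4079 μs.
Per-hop propagation t_prop = 14000/200000000 = 70 μs.
Pipeline fill: first packet needs 3·t_tx to clear all hops; remaining 152 packets each add one t_tx.
Total = (3+153-1)·t_tx + 3·t_prop = 155·41.4079 + 3·70 = 6630 μs.

6630 μs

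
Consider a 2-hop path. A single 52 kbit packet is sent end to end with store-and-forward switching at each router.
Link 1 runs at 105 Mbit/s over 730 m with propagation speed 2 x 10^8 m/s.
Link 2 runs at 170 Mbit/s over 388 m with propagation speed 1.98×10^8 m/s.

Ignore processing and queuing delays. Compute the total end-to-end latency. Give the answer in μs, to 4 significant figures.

806.7 μs

L = 52000 bits.
Transmission delays (L/R per hop): 495.238, 305.882 μs; sum = 801.12 μs.
Propagation delays (d/s per hop): 3.65, 1.9596 μs; sum = 5.6096 μs.
End-to-end = 806.7 μs.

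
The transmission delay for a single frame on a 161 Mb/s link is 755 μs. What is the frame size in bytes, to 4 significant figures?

15190 bytes

L = R × t_tx = 161000000 b/s × 0.000755 s = 121555 bits.
In bytes: 121555 / 8 = 15190 bytes.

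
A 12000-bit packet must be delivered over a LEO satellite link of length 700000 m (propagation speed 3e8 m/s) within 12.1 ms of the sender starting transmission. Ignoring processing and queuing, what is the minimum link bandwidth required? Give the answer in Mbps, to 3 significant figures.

Propagation delay = 700000 / 300000000 = 2.33333 ms.
Transmission budget = 12.1 − 2.33333 = 9.76667 ms.
R ≥ L / t_tx = 12000 bits / 0.00976667 s = 1.23 Mbps.

1.23 Mbps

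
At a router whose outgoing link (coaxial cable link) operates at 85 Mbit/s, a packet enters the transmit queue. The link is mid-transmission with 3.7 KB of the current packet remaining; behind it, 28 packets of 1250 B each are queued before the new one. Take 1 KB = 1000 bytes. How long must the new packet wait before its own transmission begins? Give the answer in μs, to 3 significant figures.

3640 μs

Each queued packet: L/R = 10000/85000000 = 117.647 μs.
28 queued → 3294.12 μs.
Plus remaining 29600 bits of current packet: 348.235 μs.
Queuing delay = 3640 μs.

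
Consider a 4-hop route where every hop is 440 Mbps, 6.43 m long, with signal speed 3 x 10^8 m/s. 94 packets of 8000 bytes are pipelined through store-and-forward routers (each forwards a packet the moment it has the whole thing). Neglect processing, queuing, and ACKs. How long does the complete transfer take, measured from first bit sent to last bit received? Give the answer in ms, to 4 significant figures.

Per-hop transmission t_tx = L/R = 64000/440000000 = 0.145455 ms.
Per-hop propagation t_prop = 6.43/300000000 = 2.14333e-05 ms.
Pipeline fill: first packet needs 4·t_tx to clear all hops; remaining 93 packets each add one t_tx.
Total = (4+94-1)·t_tx + 4·t_prop = 97·0.145455 + 4·2.14333e-05 = 14.11 ms.

14.11 ms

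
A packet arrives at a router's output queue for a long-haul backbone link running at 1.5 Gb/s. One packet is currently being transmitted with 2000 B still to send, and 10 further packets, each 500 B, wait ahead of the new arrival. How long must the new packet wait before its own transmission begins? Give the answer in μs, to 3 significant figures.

Each queued packet: L/R = 4000/1500000000 = 2.66667 μs.
10 queued → 26.6667 μs.
Plus remaining 16000 bits of current packet: 10.6667 μs.
Queuing delay = 37.3 μs.

37.3 μs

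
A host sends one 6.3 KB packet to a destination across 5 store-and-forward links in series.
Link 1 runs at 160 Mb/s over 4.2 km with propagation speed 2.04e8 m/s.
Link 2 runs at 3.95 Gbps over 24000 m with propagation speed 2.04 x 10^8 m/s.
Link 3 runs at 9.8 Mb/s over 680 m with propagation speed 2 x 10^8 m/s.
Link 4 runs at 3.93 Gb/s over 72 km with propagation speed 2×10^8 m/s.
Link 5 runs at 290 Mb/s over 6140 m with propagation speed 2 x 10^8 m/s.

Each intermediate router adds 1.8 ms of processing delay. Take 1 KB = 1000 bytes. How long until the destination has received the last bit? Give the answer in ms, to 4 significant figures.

13.39 ms

L = 50400 bits.
Transmission delays (L/R per hop): 0.315, 0.0127595, 5.14286, 0.0128244, 0.173793 ms; sum = 5.65723 ms.
Propagation delays (d/s per hop): 0.0205882, 0.117647, 0.0034, 0.36, 0.0307 ms; sum = 0.532335 ms.
Processing at 4 router(s): 4 × 1.8 ms = 7.2 ms.
End-to-end = 13.39 ms.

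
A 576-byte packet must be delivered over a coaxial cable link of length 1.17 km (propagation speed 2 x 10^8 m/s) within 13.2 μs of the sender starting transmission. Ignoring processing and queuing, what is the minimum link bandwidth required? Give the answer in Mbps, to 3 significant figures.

L = 4608 bits.
Propagation delay = 1170 / 200000000 = 5.85 μs.
Transmission budget = 13.2 − 5.85 = 7.35 μs.
R ≥ L / t_tx = 4608 bits / 7.35e-06 s = 627 Mbps.

627 Mbps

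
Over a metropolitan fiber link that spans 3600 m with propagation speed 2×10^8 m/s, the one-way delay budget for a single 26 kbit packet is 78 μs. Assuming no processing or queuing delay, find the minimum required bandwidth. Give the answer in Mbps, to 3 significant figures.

Propagation delay = 3600 / 200000000 = 18 μs.
Transmission budget = 78 − 18 = 60 μs.
R ≥ L / t_tx = 26000 bits / 6e-05 s = 433 Mbps.

433 Mbps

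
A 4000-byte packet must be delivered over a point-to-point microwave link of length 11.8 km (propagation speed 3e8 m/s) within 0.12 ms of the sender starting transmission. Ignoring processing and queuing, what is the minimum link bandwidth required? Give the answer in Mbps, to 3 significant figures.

L = 32000 bits.
Propagation delay = 11800 / 300000000 = 0.0393333 ms.
Transmission budget = 0.12 − 0.0393333 = 0.0806667 ms.
R ≥ L / t_tx = 32000 bits / 8.06667e-05 s = 397 Mbps.

397 Mbps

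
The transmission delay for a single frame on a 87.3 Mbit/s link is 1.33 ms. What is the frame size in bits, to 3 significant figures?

116000 bits

L = R × t_tx = 87300000 b/s × 0.00133 s = 116109 bits.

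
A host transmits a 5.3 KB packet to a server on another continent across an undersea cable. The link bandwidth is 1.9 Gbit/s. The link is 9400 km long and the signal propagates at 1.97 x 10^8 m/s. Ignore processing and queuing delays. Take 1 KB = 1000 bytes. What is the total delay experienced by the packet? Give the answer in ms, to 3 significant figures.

L = 42400 bits.
Transmission delay = L/R = 42400 / 1900000000 = 0.0223158 ms.
Propagation delay = d/s = 9400000 m / 197000000 m/s = 47.7157 ms.
Total = 47.7 ms.

47.7 ms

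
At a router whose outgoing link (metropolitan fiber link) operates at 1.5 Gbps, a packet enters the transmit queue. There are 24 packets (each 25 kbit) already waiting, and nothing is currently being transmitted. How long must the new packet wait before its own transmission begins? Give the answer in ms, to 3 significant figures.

0.400 ms

Each queued packet: L/R = 25000/1500000000 = 0.0166667 ms.
24 queued → 0.4 ms.
Queuing delay = 0.400 ms.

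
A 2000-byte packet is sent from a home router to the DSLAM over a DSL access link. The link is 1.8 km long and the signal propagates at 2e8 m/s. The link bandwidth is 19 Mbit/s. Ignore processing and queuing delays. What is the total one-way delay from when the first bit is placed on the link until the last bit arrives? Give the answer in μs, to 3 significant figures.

851 μs

L = 2000 × 8 = 16000 bits.
Transmission delay = L/R = 16000 / 19000000 = 842.105 μs.
Propagation delay = d/s = 1800 m / 200000000 m/s = 9 μs.
Total = 851 μs.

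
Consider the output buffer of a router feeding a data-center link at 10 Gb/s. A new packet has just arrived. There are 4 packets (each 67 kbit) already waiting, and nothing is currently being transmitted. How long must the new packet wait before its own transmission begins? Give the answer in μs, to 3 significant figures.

Each queued packet: L/R = 67000/10000000000 = 6.7 μs.
4 queued → 26.8 μs.
Queuing delay = 26.8 μs.

26.8 μs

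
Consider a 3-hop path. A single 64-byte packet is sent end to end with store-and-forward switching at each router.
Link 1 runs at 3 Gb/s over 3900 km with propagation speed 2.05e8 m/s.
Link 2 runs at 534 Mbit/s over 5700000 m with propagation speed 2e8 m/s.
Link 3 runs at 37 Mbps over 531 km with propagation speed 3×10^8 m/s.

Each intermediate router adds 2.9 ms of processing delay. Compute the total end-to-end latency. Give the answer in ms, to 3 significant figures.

L = 64 × 8 = 512 bits.
Transmission delays (L/R per hop): 0.000170667, 0.000958801, 0.0138378 ms; sum = 0.0149673 ms.
Propagation delays (d/s per hop): 19.0244, 28.5, 1.77 ms; sum = 49.2944 ms.
Processing at 2 router(s): 2 × 2.9 ms = 5.8 ms.
End-to-end = 55.1 ms.

55.1 ms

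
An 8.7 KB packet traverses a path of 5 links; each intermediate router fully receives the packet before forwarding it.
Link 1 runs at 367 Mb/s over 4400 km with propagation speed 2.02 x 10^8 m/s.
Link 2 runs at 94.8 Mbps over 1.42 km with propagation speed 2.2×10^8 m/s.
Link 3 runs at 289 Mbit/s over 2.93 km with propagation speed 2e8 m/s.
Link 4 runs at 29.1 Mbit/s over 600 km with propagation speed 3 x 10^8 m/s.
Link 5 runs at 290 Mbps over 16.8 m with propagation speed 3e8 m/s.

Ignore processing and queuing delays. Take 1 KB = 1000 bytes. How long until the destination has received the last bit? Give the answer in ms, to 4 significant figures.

L = 69600 bits.
Transmission delays (L/R per hop): 0.189646, 0.734177, 0.24083, 2.39175, 0.24 ms; sum = 3.79641 ms.
Propagation delays (d/s per hop): 21.7822, 0.00645455, 0.01465, 2, 5.6e-05 ms; sum = 23.8033 ms.
End-to-end = 27.60 ms.

27.60 ms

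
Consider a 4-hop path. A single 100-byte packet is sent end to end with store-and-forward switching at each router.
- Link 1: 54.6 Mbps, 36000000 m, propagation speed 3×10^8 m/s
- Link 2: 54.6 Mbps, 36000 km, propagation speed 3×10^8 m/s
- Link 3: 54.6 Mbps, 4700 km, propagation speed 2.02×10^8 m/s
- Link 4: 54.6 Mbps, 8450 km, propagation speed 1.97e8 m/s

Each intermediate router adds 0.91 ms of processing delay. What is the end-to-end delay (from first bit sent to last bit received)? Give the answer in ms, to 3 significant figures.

309 ms

L = 100 × 8 = 800 bits.
Transmission delay per hop = L/R = 800/54600000 = 0.014652 ms; 4 hops → 0.0586081 ms.
Propagation delays (d/s per hop): 120, 120, 23.2673, 42.8934 ms; sum = 306.161 ms.
Processing at 3 router(s): 3 × 0.91 ms = 2.73 ms.
End-to-end = 309 ms.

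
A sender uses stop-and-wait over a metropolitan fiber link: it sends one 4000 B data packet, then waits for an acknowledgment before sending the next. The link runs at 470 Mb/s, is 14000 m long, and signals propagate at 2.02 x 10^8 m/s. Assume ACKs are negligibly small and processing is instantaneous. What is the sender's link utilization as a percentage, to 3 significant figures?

32.9 %

t_tx = L/R = 32000/470000000 = 6.80851e-05 s.
t_prop = 14000/202000000 = 6.93069e-05 s; RTT = 0.000138614 s.
Cycle = t_tx + RTT = 0.000206699 s.
Utilization = t_tx / cycle = 6.80851e-05/0.000206699 = 32.9 %.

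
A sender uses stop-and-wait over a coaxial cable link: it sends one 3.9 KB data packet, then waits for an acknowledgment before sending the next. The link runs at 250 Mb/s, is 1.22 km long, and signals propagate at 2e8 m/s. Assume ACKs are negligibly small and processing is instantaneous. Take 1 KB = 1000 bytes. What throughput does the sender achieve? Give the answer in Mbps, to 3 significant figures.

228 Mbps

t_tx = L/R = 31200/250000000 = 0.0001248 s.
t_prop = 1220/200000000 = 6.1e-06 s; RTT = 1.22e-05 s.
Cycle = t_tx + RTT = 0.000137 s.
Throughput = L / cycle = 31200 / 0.000137 = 228 Mbps.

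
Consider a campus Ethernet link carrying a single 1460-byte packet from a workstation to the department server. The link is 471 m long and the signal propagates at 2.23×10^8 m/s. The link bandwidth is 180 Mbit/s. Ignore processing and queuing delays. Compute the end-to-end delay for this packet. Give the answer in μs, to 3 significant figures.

L = 1460 × 8 = 11680 bits.
Transmission delay = L/R = 11680 / 180000000 = 64.8889 μs.
Propagation delay = d/s = 471 m / 223000000 m/s = 2.11211 μs.
Total = 67.0 μs.

67.0 μs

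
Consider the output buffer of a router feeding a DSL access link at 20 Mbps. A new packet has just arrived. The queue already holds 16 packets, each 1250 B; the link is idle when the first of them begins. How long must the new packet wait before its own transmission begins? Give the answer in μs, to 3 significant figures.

Each queued packet: L/R = 10000/20000000 = 500 μs.
16 queued → 8000 μs.
Queuing delay = 8000 μs.

8000 μs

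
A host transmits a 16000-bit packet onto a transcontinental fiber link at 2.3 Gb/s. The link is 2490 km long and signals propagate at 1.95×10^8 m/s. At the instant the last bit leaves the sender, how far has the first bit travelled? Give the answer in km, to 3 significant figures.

t_tx = L/R = 16000/2300000000 = 6.95652e-06 s.
Distance = s × t_tx = 195000000 × 6.95652e-06 = 1.36 km.

1.36 km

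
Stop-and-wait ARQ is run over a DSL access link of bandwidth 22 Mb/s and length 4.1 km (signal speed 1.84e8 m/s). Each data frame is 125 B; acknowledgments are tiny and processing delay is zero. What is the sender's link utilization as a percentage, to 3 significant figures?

t_tx = L/R = 1000/22000000 = 4.54545e-05 s.
t_prop = 4100/184000000 = 2.22826e-05 s; RTT = 4.45652e-05 s.
Cycle = t_tx + RTT = 9.00198e-05 s.
Utilization = t_tx / cycle = 4.54545e-05/9.00198e-05 = 50.5 %.

50.5 %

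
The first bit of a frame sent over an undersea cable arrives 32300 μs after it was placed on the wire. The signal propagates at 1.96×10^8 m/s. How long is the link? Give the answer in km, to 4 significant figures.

d = s × t_prop = 196000000 × 0.0323 = 6331 km.

6331 km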